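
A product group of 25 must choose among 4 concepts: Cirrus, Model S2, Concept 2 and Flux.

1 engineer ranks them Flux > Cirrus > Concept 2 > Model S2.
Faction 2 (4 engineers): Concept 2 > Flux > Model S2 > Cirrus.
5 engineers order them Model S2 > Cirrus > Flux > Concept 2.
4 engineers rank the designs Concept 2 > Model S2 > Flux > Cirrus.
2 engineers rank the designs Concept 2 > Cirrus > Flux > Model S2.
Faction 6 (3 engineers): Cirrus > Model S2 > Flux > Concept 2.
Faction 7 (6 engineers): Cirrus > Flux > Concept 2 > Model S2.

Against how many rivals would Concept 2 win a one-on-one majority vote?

Concept 2 against each rival (25 engineers):
Concept 2–Cirrus: Cirrus 15–10.
Concept 2 vs Model S2: Concept 2 preferred on 1+4+4+2+6 = 17 ballots; Concept 2 wins 17–8.
Concept 2 vs Flux: 4+4+2 = 10 for Concept 2, 15 for Flux — Flux by 15–10.
Concept 2 beats Model S2; loses to Cirrus, Flux — 1 pairwise win.

1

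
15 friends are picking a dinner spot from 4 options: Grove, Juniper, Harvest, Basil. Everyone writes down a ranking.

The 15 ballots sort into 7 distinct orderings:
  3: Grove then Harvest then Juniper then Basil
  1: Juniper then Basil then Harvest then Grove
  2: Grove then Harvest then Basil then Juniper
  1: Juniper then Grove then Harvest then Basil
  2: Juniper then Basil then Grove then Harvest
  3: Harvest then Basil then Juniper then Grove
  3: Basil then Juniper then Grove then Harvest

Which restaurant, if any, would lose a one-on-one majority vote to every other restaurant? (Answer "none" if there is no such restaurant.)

Pairwise majorities:
Grove vs Juniper: Juniper wins 10–5.
Grove–Harvest: Grove 11–4.
Grove vs Basil: Basil, 9–6.
Juniper vs Harvest: Juniper is ranked higher on 1+1+2+3 = 7 ballots, Harvest on 8. Harvest wins 8–7.
Juniper vs Basil: Basil wins 8–7.
Harvest–Basil: Harvest 9–6.
No restaurant is winless: Grove beats Harvest; Juniper beats Grove; Harvest beats Juniper; Basil beats Grove. There is no Condorcet loser.

none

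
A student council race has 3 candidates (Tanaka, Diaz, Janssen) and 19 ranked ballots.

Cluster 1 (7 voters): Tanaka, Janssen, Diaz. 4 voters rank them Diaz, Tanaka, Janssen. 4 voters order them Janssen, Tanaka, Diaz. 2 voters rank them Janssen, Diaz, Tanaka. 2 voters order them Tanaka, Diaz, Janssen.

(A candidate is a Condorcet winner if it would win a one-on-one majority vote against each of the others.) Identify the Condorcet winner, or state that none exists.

Tanaka

Check each pair by majority over 19 ballots:
Tanaka vs Diaz: Tanaka preferred on 7+4+2 = 13 ballots; Tanaka wins 13–6.
Tanaka vs Janssen: Tanaka is ranked higher on 7+4+2 = 13 ballots, Janssen on 6. Tanaka wins 13–6.
Diaz vs Janssen: 4+2 = 6 for Diaz, 13 for Janssen — Janssen by 13–6.
Tanaka beats each of Diaz, Janssen — Tanaka is the Condorcet winner.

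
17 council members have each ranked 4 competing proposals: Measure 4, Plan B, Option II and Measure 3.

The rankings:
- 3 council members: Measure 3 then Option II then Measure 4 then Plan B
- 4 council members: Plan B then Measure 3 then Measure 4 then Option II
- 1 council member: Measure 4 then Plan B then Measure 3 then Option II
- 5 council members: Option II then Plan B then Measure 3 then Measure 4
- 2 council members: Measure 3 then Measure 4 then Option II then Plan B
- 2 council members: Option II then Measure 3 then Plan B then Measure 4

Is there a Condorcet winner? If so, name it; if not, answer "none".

Pairwise majorities:
Measure 4–Plan B: Plan B 11–6.
Measure 4 vs Option II: Option II, 10–7.
Measure 4 vs Measure 3: Measure 3 wins 16–1.
Plan B vs Option II: Option II wins 12–5.
Plan B vs Measure 3: Plan B, 10–7.
Option II vs Measure 3: Measure 3 wins 10–7.
Each option drops at least one matchup (Measure 4 loses to Plan B; Plan B loses to Option II; Option II loses to Measure 3; Measure 3 loses to Plan B); the cycle Plan B > Measure 3 > Option II > Plan B rules out a Condorcet winner.

none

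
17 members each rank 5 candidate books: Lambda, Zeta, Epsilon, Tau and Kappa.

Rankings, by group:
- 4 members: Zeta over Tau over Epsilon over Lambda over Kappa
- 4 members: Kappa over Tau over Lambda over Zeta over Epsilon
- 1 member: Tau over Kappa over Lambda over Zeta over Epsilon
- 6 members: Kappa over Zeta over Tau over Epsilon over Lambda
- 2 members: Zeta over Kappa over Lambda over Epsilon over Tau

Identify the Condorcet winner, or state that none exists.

Kappa

Head-to-head results (17 members):
Lambda vs Zeta: Zeta wins 12–5.
Lambda vs Epsilon: Epsilon, 10–7.
Lambda–Tau: Tau 15–2.
Lambda vs Kappa: Kappa, 13–4.
Zeta–Epsilon: Zeta 17–0.
Zeta vs Tau: Zeta wins 12–5.
Zeta vs Kappa: Kappa, 11–6.
Epsilon vs Tau: Tau, 15–2.
Epsilon–Kappa: Kappa 13–4.
Tau–Kappa: Kappa 12–5.
Kappa wins every pairwise contest, so Kappa is the Condorcet winner.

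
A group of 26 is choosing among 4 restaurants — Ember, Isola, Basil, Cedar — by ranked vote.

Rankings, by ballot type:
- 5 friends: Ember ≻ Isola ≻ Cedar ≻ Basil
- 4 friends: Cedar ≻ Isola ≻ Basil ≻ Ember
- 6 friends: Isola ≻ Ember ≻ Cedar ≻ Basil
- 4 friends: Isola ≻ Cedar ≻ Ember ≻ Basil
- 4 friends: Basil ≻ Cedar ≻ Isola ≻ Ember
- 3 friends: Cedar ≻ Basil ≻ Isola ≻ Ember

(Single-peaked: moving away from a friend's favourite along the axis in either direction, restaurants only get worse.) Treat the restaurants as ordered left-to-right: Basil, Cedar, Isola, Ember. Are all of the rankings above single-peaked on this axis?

Axis positions: Basil=1, Cedar=2, Isola=3, Ember=4.
Ballot type 1 (peak Ember at position 4): ranking walks positions 4-3-2-1, expanding outward from the peak — single-peaked.
Ballot type 2 (peak Cedar at position 2): ranking walks positions 2-3-1-4, expanding outward from the peak — single-peaked.
Ballot type 3 (peak Isola at position 3): ranking walks positions 3-4-2-1, expanding outward from the peak — single-peaked.
Ballot type 4 (peak Isola at position 3): ranking walks positions 3-2-4-1, expanding outward from the peak — single-peaked.
Ballot type 5 (peak Basil at position 1): ranking walks positions 1-2-3-4, expanding outward from the peak — single-peaked.
Ballot type 6 (peak Cedar at position 2): ranking walks positions 2-1-3-4, expanding outward from the peak — single-peaked.
Every ranking is single-peaked on this axis.

yes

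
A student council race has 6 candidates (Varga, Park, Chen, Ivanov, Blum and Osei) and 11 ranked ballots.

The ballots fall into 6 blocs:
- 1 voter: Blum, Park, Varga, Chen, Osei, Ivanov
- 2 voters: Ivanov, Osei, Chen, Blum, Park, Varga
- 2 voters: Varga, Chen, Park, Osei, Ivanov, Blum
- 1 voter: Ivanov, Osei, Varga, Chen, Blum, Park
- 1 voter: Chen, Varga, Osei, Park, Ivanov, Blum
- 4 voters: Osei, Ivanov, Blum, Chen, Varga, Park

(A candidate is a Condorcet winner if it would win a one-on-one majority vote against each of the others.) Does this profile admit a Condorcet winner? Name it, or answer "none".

Head-to-head results (11 voters):
Varga vs Park: Varga preferred on 2+1+1+4 = 8 ballots; Varga wins 8–3.
Varga vs Chen: Varga preferred on 1+2+1 = 4 ballots; Chen wins 7–4.
Varga vs Ivanov: 1+2+1 = 4 for Varga, 7 for Ivanov — Ivanov by 7–4.
Varga vs Blum: Blum wins 7–4.
Varga–Osei: Osei 7–4.
Park vs Chen: Chen, 10–1.
Park vs Ivanov: Park is ranked higher on 1+2+1 = 4 ballots, Ivanov on 7. Ivanov wins 7–4.
Park vs Blum: Blum wins 8–3.
Park vs Osei: Osei, 8–3.
Chen vs Ivanov: Ivanov wins 7–4.
Chen vs Blum: 6 to 5, Chen.
Chen vs Osei: Chen is ranked higher on 1+2+1 = 4 ballots, Osei on 7. Osei wins 7–4.
Ivanov vs Blum: Ivanov, 10–1.
Ivanov vs Osei: 3 to 8, Osei.
Blum vs Osei: Blum is ranked higher on 1 ballot, Osei on 10. Osei wins 10–1.
Only Osei has no losses; Osei is the Condorcet winner.

Osei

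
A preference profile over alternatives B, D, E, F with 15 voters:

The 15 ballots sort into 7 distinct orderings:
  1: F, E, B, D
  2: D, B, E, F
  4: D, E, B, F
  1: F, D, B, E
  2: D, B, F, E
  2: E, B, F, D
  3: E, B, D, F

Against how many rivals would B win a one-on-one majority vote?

B against each rival (15 voters):
B vs D: B preferred on 1+2+3 = 6 ballots; D wins 9–6.
B vs E: B preferred on 2+1+2 = 5 ballots; E wins 10–5.
B vs F: B, 13–2.
B beats F; loses to D, E — 1 pairwise win.

1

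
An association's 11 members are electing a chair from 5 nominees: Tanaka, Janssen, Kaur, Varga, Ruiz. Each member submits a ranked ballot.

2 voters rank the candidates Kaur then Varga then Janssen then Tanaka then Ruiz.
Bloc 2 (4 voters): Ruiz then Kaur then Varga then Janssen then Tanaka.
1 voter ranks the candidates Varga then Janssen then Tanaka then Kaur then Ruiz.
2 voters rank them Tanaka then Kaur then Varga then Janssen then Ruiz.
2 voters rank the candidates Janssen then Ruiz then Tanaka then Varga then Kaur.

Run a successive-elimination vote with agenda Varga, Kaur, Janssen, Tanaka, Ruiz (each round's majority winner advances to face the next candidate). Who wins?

Ruiz

Round 1: Varga vs Kaur — 3–8, Kaur advances.
Round 2: Kaur vs Janssen — 8–3, Kaur advances.
Round 3: Kaur vs Tanaka — 6–5, Kaur advances.
Round 4: Kaur vs Ruiz — 5–6, Ruiz advances.
The agenda winner is Ruiz.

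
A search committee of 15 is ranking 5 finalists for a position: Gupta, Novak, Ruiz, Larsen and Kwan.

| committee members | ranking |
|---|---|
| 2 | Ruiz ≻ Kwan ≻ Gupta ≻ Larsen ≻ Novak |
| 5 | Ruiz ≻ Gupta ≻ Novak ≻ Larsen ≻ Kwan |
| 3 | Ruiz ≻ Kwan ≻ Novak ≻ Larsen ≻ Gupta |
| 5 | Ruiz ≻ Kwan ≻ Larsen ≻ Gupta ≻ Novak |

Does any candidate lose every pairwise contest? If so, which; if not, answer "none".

none

Head-to-head results (15 committee members):
Gupta vs Novak: Gupta wins 12–3.
Gupta vs Ruiz: Ruiz, 15–0.
Gupta vs Larsen: Larsen, 8–7.
Gupta vs Kwan: 5 to 10, Kwan.
Novak vs Ruiz: Ruiz, 15–0.
Novak vs Larsen: Novak, 8–7.
Novak vs Kwan: 5 to 10, Kwan.
Ruiz vs Larsen: Ruiz, 15–0.
Ruiz–Kwan: Ruiz 15–0.
Larsen vs Kwan: Kwan, 10–5.
Every candidate wins at least one matchup (Gupta beats Novak; Novak beats Larsen; Ruiz beats Gupta; Larsen beats Gupta; Kwan beats Gupta), so there is no Condorcet loser.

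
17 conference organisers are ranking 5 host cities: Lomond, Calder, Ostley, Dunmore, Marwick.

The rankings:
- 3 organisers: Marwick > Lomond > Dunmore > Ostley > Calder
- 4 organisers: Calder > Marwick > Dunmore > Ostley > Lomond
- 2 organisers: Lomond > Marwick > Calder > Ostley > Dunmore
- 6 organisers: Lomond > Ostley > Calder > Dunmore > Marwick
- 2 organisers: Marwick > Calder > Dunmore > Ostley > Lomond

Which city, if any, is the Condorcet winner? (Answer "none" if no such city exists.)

Head-to-head results (17 organisers):
Lomond vs Calder: 11 to 6, Lomond.
Lomond vs Ostley: Lomond preferred on 3+2+6 = 11 ballots; Lomond wins 11–6.
Lomond vs Dunmore: Lomond preferred on 3+2+6 = 11 ballots; Lomond wins 11–6.
Lomond–Marwick: Marwick 9–8.
Calder–Ostley: Ostley 9–8.
Calder vs Dunmore: Calder wins 14–3.
Calder vs Marwick: 10 to 7, Calder.
Ostley–Dunmore: Dunmore 9–8.
Ostley vs Marwick: Ostley preferred on 6 ballots; Marwick wins 11–6.
Dunmore vs Marwick: Dunmore preferred on 6 ballots; Marwick wins 11–6.
No city is unbeaten: Lomond loses to Marwick; Calder loses to Lomond; Ostley loses to Lomond; Dunmore loses to Lomond; Marwick loses to Calder. In particular Lomond > Calder > Marwick > Lomond is a majority cycle — no Condorcet winner exists.

none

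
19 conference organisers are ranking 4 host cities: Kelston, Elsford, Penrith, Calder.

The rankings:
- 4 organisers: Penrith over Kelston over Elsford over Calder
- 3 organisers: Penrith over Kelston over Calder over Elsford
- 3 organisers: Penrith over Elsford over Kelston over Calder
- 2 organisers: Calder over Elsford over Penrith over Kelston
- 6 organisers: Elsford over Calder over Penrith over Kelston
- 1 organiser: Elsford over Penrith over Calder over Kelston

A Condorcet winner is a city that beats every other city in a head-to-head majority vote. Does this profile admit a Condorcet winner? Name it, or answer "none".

Check each pair by majority over 19 ballots:
Kelston vs Elsford: 7 to 12, Elsford.
Kelston vs Penrith: Penrith wins 19–0.
Kelston vs Calder: Kelston preferred on 4+3+3 = 10 ballots; Kelston wins 10–9.
Elsford vs Penrith: Penrith wins 10–9.
Elsford vs Calder: Elsford preferred on 4+3+6+1 = 14 ballots; Elsford wins 14–5.
Penrith vs Calder: 4+3+3+1 = 11 for Penrith, 8 for Calder — Penrith by 11–8.
Penrith wins every pairwise contest, so Penrith is the Condorcet winner.

Penrith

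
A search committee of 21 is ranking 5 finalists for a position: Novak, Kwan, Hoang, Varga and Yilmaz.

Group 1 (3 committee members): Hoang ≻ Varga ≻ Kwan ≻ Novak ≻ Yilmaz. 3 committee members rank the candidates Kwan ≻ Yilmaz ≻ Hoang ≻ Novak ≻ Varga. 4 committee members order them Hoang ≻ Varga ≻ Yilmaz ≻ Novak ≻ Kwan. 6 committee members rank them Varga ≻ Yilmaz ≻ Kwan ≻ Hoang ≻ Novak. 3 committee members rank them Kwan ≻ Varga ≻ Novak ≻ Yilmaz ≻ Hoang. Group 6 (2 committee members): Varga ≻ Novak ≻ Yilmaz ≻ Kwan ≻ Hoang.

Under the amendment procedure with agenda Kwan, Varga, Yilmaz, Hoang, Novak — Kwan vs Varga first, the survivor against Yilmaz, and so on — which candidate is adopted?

Round 1: Kwan vs Varga — 6–15, Varga advances.
Round 2: Varga vs Yilmaz — 18–3, Varga advances.
Round 3: Varga vs Hoang — 11–10, Varga advances.
Round 4: Varga vs Novak — 18–3, Varga advances.
Varga survives the agenda.

Varga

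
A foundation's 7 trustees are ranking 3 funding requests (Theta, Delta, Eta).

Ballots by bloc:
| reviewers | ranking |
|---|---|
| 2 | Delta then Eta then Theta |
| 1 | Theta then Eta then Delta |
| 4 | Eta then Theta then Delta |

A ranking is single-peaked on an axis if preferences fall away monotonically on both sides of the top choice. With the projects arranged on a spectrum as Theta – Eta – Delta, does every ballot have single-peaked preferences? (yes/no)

yes

Axis positions: Theta=1, Eta=2, Delta=3.
Bloc 1 (peak Delta at position 3): ranking walks positions 3-2-1, expanding outward from the peak — single-peaked.
Bloc 2 (peak Theta at position 1): ranking walks positions 1-2-3, expanding outward from the peak — single-peaked.
Bloc 3 (peak Eta at position 2): ranking walks positions 2-1-3, expanding outward from the peak — single-peaked.
Every ranking is single-peaked on this axis.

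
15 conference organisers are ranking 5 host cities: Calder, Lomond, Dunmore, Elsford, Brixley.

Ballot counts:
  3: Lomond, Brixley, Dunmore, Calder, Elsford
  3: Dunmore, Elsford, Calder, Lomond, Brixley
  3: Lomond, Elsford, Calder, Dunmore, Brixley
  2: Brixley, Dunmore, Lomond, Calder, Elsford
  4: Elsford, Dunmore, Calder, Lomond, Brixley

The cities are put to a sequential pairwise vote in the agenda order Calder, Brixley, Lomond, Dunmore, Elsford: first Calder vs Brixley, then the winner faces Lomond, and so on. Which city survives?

Dunmore

Round 1: Calder vs Brixley — 10–5, Calder advances.
Round 2: Calder vs Lomond — 7–8, Lomond advances.
Round 3: Lomond vs Dunmore — 6–9, Dunmore advances.
Round 4: Dunmore vs Elsford — 8–7, Dunmore advances.
Dunmore survives the agenda.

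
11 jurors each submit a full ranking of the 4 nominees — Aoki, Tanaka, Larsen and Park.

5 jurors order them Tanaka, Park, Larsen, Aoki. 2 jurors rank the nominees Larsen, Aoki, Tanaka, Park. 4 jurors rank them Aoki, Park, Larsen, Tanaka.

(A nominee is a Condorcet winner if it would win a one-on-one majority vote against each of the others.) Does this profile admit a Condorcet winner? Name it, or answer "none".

none

Pairwise majorities:
Aoki–Tanaka: Aoki 6–5.
Aoki–Larsen: Larsen 7–4.
Aoki vs Park: Aoki wins 6–5.
Tanaka vs Larsen: Larsen, 6–5.
Tanaka–Park: Tanaka 7–4.
Larsen vs Park: Park, 9–2.
Each nominee drops at least one matchup (Aoki loses to Larsen; Tanaka loses to Aoki; Larsen loses to Park; Park loses to Aoki); the cycle Aoki beats Park beats Larsen beats Aoki rules out a Condorcet winner.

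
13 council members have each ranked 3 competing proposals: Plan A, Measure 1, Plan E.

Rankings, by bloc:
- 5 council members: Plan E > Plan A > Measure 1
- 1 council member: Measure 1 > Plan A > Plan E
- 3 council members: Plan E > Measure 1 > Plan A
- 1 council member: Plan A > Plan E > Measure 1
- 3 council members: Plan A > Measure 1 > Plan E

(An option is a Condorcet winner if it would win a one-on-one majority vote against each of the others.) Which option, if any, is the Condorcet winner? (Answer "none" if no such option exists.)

Plan E

Pairwise majorities:
Plan A–Measure 1: Plan A 9–4.
Plan A vs Plan E: Plan E, 8–5.
Measure 1–Plan E: Plan E 9–4.
Plan E wins every pairwise contest, so Plan E is the Condorcet winner.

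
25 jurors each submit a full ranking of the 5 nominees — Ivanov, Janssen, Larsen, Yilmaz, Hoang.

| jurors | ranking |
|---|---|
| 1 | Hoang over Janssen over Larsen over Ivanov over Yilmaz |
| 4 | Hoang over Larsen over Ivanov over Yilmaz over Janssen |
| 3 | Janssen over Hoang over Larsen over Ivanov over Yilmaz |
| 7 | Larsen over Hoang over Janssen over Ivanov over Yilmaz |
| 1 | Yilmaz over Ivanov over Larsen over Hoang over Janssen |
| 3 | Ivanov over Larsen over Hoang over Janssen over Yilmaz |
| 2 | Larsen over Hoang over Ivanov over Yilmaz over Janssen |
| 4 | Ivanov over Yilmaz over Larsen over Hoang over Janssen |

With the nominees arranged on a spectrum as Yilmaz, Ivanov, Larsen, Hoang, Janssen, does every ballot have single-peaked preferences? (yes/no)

Axis positions: Yilmaz=1, Ivanov=2, Larsen=3, Hoang=4, Janssen=5.
Group 1 (peak Hoang at position 4): ranking walks positions 4-5-3-2-1, expanding outward from the peak — single-peaked.
Group 2 (peak Hoang at position 4): ranking walks positions 4-3-2-1-5, expanding outward from the peak — single-peaked.
Group 3 (peak Janssen at position 5): ranking walks positions 5-4-3-2-1, expanding outward from the peak — single-peaked.
Group 4 (peak Larsen at position 3): ranking walks positions 3-4-5-2-1, expanding outward from the peak — single-peaked.
Group 5 (peak Yilmaz at position 1): ranking walks positions 1-2-3-4-5, expanding outward from the peak — single-peaked.
Group 6 (peak Ivanov at position 2): ranking walks positions 2-3-4-5-1, expanding outward from the peak — single-peaked.
Group 7 (peak Larsen at position 3): ranking walks positions 3-4-2-1-5, expanding outward from the peak — single-peaked.
Group 8 (peak Ivanov at position 2): ranking walks positions 2-1-3-4-5, expanding outward from the peak — single-peaked.
Every ranking is single-peaked on this axis.

yes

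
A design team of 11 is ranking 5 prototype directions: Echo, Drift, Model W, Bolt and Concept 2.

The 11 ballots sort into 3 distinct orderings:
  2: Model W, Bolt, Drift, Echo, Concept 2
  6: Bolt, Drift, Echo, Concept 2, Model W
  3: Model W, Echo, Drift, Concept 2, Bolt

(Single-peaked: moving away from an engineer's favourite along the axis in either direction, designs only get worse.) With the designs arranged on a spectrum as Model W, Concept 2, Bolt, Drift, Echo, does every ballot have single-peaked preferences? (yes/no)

Axis positions: Model W=1, Concept 2=2, Bolt=3, Drift=4, Echo=5.
Type 1: ranking walks positions 1-3-4-5-2; Bolt is ranked above Concept 2 even though Concept 2 lies between Bolt and the peak Model W on the axis — preferences dip and rise again. Not single-peaked.
Type 2 (peak Bolt at position 3): ranking walks positions 3-4-5-2-1, expanding outward from the peak — single-peaked.
Type 3: ranking walks positions 1-5-4-2-3; Echo is ranked above Concept 2 even though Concept 2 lies between Echo and the peak Model W on the axis — preferences dip and rise again. Not single-peaked.
Type 1 violates single-peakedness, so the profile is not single-peaked on this axis.

no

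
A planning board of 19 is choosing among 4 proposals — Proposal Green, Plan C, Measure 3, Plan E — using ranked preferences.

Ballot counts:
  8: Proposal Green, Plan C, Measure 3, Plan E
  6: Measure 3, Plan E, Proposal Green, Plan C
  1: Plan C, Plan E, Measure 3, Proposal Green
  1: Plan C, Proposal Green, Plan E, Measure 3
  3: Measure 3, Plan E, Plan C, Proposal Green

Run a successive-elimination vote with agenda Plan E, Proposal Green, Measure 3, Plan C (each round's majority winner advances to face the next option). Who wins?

Round 1: Plan E vs Proposal Green — 10–9, Plan E advances.
Round 2: Plan E vs Measure 3 — 2–17, Measure 3 advances.
Round 3: Measure 3 vs Plan C — 9–10, Plan C advances.
The agenda winner is Plan C.

Plan C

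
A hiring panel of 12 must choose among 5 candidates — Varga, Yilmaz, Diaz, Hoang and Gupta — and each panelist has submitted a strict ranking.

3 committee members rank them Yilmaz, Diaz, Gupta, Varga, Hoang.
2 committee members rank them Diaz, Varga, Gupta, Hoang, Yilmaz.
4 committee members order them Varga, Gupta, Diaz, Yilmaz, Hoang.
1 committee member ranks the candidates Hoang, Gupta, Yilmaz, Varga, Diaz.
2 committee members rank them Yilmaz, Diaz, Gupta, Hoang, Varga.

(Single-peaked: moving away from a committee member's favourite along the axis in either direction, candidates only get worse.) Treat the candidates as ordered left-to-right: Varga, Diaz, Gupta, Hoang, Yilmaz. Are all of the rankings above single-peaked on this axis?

Axis positions: Varga=1, Diaz=2, Gupta=3, Hoang=4, Yilmaz=5.
Bloc 1: ranking walks positions 5-2-3-1-4; Diaz is ranked above Hoang even though Hoang lies between Diaz and the peak Yilmaz on the axis — preferences dip and rise again. Not single-peaked.
Bloc 2 (peak Diaz at position 2): ranking walks positions 2-1-3-4-5, expanding outward from the peak — single-peaked.
Bloc 3: ranking walks positions 1-3-2-5-4; Gupta is ranked above Diaz even though Diaz lies between Gupta and the peak Varga on the axis — preferences dip and rise again. Not single-peaked.
Bloc 4: ranking walks positions 4-3-5-1-2; Varga is ranked above Diaz even though Diaz lies between Varga and the peak Hoang on the axis — preferences dip and rise again. Not single-peaked.
Bloc 5: ranking walks positions 5-2-3-4-1; Diaz is ranked above Hoang even though Hoang lies between Diaz and the peak Yilmaz on the axis — preferences dip and rise again. Not single-peaked.
Bloc 1 violates single-peakedness, so the profile is not single-peaked on this axis.

no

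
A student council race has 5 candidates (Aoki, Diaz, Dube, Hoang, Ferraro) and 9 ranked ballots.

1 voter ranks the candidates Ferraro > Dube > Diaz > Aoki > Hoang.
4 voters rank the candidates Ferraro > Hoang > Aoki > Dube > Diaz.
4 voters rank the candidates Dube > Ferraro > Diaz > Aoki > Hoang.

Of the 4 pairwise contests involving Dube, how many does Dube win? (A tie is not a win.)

Dube against each rival (9 voters):
Dube vs Aoki: 1+4 = 5 for Dube, 4 for Aoki — Dube by 5–4.
Dube vs Diaz: Dube wins 9–0.
Dube vs Hoang: 1+4 = 5 for Dube, 4 for Hoang — Dube by 5–4.
Dube–Ferraro: Ferraro 5–4.
Dube beats Aoki, Diaz, Hoang; loses to Ferraro — 3 pairwise wins.

3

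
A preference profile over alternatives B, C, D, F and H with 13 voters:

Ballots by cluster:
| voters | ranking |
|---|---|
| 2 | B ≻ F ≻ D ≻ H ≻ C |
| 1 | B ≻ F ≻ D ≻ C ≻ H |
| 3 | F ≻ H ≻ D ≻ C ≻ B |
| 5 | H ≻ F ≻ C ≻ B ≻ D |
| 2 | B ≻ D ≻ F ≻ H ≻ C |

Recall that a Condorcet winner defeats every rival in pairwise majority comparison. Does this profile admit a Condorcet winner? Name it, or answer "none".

F

Pairwise majorities:
B vs C: B preferred on 2+1+2 = 5 ballots; C wins 8–5.
B vs D: B preferred on 2+1+5+2 = 10 ballots; B wins 10–3.
B vs F: 5 to 8, F.
B vs H: 2+1+2 = 5 for B, 8 for H — H by 8–5.
C vs D: C is ranked higher on 5 ballots, D on 8. D wins 8–5.
C vs F: C preferred on 0 ballots; F wins 13–0.
C vs H: C is ranked higher on 1 ballot, H on 12. H wins 12–1.
D vs F: 2 to 11, F.
D vs H: 5 to 8, H.
F vs H: 2+1+3+2 = 8 for F, 5 for H — F by 8–5.
F defeats every rival head-to-head and is the Condorcet winner.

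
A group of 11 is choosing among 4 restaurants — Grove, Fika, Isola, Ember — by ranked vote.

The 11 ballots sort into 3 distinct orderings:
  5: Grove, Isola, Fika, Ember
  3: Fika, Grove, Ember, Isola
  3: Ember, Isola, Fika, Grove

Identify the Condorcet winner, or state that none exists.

none

Check each pair by majority over 11 ballots:
Grove vs Fika: Fika wins 6–5.
Grove vs Isola: Grove wins 8–3.
Grove vs Ember: Grove wins 8–3.
Fika vs Isola: Isola, 8–3.
Fika–Ember: Fika 8–3.
Isola vs Ember: Ember, 6–5.
No restaurant is unbeaten: Grove loses to Fika; Fika loses to Isola; Isola loses to Grove; Ember loses to Grove. In particular Grove → Isola → Fika → Grove is a majority cycle — no Condorcet winner exists.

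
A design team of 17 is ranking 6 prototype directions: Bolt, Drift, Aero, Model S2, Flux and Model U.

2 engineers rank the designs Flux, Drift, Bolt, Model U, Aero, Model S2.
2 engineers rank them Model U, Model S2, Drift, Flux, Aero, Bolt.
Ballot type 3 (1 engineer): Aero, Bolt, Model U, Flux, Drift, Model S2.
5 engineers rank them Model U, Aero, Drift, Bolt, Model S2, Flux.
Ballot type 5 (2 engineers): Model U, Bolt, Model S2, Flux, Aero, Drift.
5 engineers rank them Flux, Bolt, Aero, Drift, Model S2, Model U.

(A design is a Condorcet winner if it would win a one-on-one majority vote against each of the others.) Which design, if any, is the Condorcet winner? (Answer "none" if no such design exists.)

Model U

Pairwise majorities:
Bolt vs Drift: Drift wins 9–8.
Bolt vs Aero: Bolt, 9–8.
Bolt vs Model S2: Bolt wins 15–2.
Bolt vs Flux: Flux wins 9–8.
Bolt vs Model U: Model U, 9–8.
Drift vs Aero: Aero wins 13–4.
Drift–Model S2: Drift 13–4.
Drift vs Flux: Flux, 10–7.
Drift vs Model U: Model U wins 10–7.
Aero vs Model S2: Aero, 13–4.
Aero–Flux: Flux 11–6.
Aero–Model U: Model U 11–6.
Model S2 vs Flux: Model S2 wins 9–8.
Model S2 vs Model U: Model U, 12–5.
Flux vs Model U: Model U wins 10–7.
Only Model U has no losses; Model U is the Condorcet winner.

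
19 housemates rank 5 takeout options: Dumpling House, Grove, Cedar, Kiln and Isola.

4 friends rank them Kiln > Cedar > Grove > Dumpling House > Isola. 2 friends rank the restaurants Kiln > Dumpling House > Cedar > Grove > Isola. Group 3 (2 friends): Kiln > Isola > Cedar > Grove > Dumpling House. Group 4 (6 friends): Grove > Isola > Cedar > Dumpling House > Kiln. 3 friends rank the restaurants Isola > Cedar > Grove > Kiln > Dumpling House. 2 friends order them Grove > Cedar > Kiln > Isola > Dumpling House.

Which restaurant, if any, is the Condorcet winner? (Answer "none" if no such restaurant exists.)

none

Check each pair by majority over 19 ballots:
Dumpling House vs Grove: 2 to 17, Grove.
Dumpling House vs Cedar: Dumpling House preferred on 2 ballots; Cedar wins 17–2.
Dumpling House vs Kiln: 6 for Dumpling House, 13 for Kiln — Kiln by 13–6.
Dumpling House vs Isola: Dumpling House preferred on 4+2 = 6 ballots; Isola wins 13–6.
Grove vs Cedar: Grove is ranked higher on 6+2 = 8 ballots, Cedar on 11. Cedar wins 11–8.
Grove vs Kiln: Grove is ranked higher on 6+3+2 = 11 ballots, Kiln on 8. Grove wins 11–8.
Grove vs Isola: Grove preferred on 4+2+6+2 = 14 ballots; Grove wins 14–5.
Cedar vs Kiln: Cedar preferred on 6+3+2 = 11 ballots; Cedar wins 11–8.
Cedar vs Isola: Cedar preferred on 4+2+2 = 8 ballots; Isola wins 11–8.
Kiln vs Isola: 10 to 9, Kiln.
Each restaurant drops at least one matchup (Dumpling House loses to Grove; Grove loses to Cedar; Cedar loses to Isola; Kiln loses to Grove; Isola loses to Grove); the cycle Grove beats Isola beats Cedar beats Grove rules out a Condorcet winner.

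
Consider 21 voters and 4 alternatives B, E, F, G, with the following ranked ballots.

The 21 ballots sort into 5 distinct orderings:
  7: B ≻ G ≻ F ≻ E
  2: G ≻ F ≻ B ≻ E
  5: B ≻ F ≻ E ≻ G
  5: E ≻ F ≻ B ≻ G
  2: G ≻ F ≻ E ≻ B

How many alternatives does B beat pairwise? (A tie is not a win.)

3

B against each rival (21 voters):
B vs E: 14 to 7, B.
B vs F: B preferred on 7+5 = 12 ballots; B wins 12–9.
B vs G: B, 17–4.
B beats E, F, G — 3 pairwise wins.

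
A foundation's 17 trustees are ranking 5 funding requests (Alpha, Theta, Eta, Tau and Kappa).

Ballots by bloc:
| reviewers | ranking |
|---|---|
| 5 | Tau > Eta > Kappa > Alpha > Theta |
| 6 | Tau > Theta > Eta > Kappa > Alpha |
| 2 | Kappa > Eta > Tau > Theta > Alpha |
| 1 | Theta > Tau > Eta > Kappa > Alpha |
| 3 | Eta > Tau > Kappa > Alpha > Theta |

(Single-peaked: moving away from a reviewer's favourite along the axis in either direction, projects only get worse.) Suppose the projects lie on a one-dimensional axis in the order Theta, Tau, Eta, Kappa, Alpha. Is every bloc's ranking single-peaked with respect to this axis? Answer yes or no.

Axis positions: Theta=1, Tau=2, Eta=3, Kappa=4, Alpha=5.
Bloc 1 (peak Tau at position 2): ranking walks positions 2-3-4-5-1, expanding outward from the peak — single-peaked.
Bloc 2 (peak Tau at position 2): ranking walks positions 2-1-3-4-5, expanding outward from the peak — single-peaked.
Bloc 3 (peak Kappa at position 4): ranking walks positions 4-3-2-1-5, expanding outward from the peak — single-peaked.
Bloc 4 (peak Theta at position 1): ranking walks positions 1-2-3-4-5, expanding outward from the peak — single-peaked.
Bloc 5 (peak Eta at position 3): ranking walks positions 3-2-4-5-1, expanding outward from the peak — single-peaked.
Every ranking is single-peaked on this axis.

yes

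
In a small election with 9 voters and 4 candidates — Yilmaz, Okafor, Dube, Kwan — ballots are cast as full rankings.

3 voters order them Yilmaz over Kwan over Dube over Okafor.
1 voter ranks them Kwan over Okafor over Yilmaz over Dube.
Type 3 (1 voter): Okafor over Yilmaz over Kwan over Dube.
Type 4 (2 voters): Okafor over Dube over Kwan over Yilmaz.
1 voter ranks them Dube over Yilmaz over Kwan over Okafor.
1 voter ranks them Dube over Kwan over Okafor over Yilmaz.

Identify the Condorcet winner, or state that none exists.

Check each pair by majority over 9 ballots:
Yilmaz–Okafor: Okafor 5–4.
Yilmaz vs Dube: Yilmaz wins 5–4.
Yilmaz vs Kwan: Yilmaz, 5–4.
Okafor vs Dube: Dube wins 5–4.
Okafor–Kwan: Kwan 6–3.
Dube–Kwan: Kwan 5–4.
No candidate is unbeaten: Yilmaz loses to Okafor; Okafor loses to Dube; Dube loses to Yilmaz; Kwan loses to Yilmaz. In particular Yilmaz → Dube → Okafor → Yilmaz is a majority cycle — no Condorcet winner exists.

none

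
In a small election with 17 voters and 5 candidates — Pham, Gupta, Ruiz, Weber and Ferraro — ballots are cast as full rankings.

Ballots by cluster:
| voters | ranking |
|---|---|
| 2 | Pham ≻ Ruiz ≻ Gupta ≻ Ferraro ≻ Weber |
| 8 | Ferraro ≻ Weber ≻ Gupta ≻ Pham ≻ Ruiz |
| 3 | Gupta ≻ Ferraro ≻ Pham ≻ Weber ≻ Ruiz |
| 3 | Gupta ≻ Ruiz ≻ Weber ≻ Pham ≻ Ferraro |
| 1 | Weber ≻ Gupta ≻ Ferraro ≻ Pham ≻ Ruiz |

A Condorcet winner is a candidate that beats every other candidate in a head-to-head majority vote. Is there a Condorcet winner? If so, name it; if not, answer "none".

Check each pair by majority over 17 ballots:
Pham vs Gupta: Pham is ranked higher on 2 ballots, Gupta on 15. Gupta wins 15–2.
Pham vs Ruiz: Pham is ranked higher on 2+8+3+1 = 14 ballots, Ruiz on 3. Pham wins 14–3.
Pham vs Weber: 5 to 12, Weber.
Pham vs Ferraro: Pham preferred on 2+3 = 5 ballots; Ferraro wins 12–5.
Gupta vs Ruiz: 15 to 2, Gupta.
Gupta vs Weber: 8 to 9, Weber.
Gupta vs Ferraro: Gupta preferred on 2+3+3+1 = 9 ballots; Gupta wins 9–8.
Ruiz vs Weber: Ruiz is ranked higher on 2+3 = 5 ballots, Weber on 12. Weber wins 12–5.
Ruiz vs Ferraro: 5 to 12, Ferraro.
Weber vs Ferraro: Weber preferred on 3+1 = 4 ballots; Ferraro wins 13–4.
No candidate is unbeaten: Pham loses to Gupta; Gupta loses to Weber; Ruiz loses to Pham; Weber loses to Ferraro; Ferraro loses to Gupta. In particular Gupta → Ferraro → Weber → Gupta is a majority cycle — no Condorcet winner exists.

none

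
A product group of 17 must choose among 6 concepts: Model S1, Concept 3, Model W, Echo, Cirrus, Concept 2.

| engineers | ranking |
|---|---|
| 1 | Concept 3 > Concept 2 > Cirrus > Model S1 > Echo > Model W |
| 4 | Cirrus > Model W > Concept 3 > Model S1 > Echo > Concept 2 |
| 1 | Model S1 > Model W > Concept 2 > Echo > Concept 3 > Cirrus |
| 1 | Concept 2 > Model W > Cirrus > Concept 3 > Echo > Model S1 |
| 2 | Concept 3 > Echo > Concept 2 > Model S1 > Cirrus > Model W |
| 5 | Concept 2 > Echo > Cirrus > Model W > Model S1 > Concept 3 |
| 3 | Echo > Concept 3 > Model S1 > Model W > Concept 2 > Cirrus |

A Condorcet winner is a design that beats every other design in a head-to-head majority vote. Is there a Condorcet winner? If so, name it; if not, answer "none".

Echo

Check each pair by majority over 17 ballots:
Model S1 vs Concept 3: Concept 3 wins 11–6.
Model S1 vs Model W: Model W wins 10–7.
Model S1 vs Echo: Echo wins 11–6.
Model S1 vs Cirrus: Cirrus wins 11–6.
Model S1–Concept 2: Concept 2 9–8.
Concept 3 vs Model W: 6 to 11, Model W.
Concept 3 vs Echo: Concept 3 is ranked higher on 1+4+1+2 = 8 ballots, Echo on 9. Echo wins 9–8.
Concept 3 vs Cirrus: Cirrus wins 10–7.
Concept 3 vs Concept 2: Concept 3 is ranked higher on 1+4+2+3 = 10 ballots, Concept 2 on 7. Concept 3 wins 10–7.
Model W vs Echo: 6 to 11, Echo.
Model W vs Cirrus: 1+1+3 = 5 for Model W, 12 for Cirrus — Cirrus by 12–5.
Model W vs Concept 2: 4+1+3 = 8 for Model W, 9 for Concept 2 — Concept 2 by 9–8.
Echo vs Cirrus: Echo wins 11–6.
Echo vs Concept 2: Echo is ranked higher on 4+2+3 = 9 ballots, Concept 2 on 8. Echo wins 9–8.
Cirrus vs Concept 2: Cirrus preferred on 4 ballots; Concept 2 wins 13–4.
Only Echo has no losses; Echo is the Condorcet winner.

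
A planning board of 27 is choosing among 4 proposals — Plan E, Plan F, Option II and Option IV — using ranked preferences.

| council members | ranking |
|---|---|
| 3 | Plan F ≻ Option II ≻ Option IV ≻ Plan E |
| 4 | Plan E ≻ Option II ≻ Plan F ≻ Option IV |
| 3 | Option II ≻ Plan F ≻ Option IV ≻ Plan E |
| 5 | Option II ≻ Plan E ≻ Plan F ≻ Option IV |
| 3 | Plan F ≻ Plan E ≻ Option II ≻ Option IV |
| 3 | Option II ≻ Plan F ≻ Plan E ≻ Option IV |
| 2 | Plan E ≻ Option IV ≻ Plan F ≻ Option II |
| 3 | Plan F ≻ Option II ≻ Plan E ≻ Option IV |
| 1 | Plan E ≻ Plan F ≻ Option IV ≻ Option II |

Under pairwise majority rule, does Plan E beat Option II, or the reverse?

Ballots ranking Plan E above Option II: 4 + 3 + 2 + 1 = 10.
Ballots ranking Option II above Plan E: 27 − 10 = 17.
Option II wins the head-to-head 17–10.

Option II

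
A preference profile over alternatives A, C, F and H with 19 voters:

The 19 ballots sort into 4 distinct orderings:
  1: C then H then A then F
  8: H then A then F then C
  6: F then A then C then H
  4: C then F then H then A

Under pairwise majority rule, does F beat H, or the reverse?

F

Ballots ranking F above H: 6 + 4 = 10.
Ballots ranking H above F: 19 − 10 = 9.
F wins the head-to-head 10–9.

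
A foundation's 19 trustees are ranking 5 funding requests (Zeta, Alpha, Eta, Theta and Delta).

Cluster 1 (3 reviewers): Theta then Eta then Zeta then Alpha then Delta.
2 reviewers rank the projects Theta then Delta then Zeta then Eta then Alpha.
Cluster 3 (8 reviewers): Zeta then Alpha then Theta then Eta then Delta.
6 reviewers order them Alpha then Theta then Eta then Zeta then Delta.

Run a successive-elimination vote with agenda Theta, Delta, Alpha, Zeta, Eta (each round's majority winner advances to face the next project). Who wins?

Zeta

Round 1: Theta vs Delta — 19–0, Theta advances.
Round 2: Theta vs Alpha — 5–14, Alpha advances.
Round 3: Alpha vs Zeta — 6–13, Zeta advances.
Round 4: Zeta vs Eta — 10–9, Zeta advances.
The agenda winner is Zeta.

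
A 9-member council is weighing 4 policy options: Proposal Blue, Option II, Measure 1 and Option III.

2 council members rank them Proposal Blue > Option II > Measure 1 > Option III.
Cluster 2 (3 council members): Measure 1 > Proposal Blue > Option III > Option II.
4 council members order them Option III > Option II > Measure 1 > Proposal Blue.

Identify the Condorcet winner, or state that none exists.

none

Check each pair by majority over 9 ballots:
Proposal Blue vs Option II: Proposal Blue is ranked higher on 2+3 = 5 ballots, Option II on 4. Proposal Blue wins 5–4.
Proposal Blue vs Measure 1: 2 for Proposal Blue, 7 for Measure 1 — Measure 1 by 7–2.
Proposal Blue vs Option III: 5 to 4, Proposal Blue.
Option II vs Measure 1: Option II is ranked higher on 2+4 = 6 ballots, Measure 1 on 3. Option II wins 6–3.
Option II vs Option III: 2 to 7, Option III.
Measure 1 vs Option III: 2+3 = 5 for Measure 1, 4 for Option III — Measure 1 by 5–4.
Every option loses at least once (Proposal Blue loses to Measure 1; Option II loses to Proposal Blue; Measure 1 loses to Option II; Option III loses to Proposal Blue). The majority relation contains the cycle Proposal Blue → Option II → Measure 1 → Proposal Blue, so there is no Condorcet winner.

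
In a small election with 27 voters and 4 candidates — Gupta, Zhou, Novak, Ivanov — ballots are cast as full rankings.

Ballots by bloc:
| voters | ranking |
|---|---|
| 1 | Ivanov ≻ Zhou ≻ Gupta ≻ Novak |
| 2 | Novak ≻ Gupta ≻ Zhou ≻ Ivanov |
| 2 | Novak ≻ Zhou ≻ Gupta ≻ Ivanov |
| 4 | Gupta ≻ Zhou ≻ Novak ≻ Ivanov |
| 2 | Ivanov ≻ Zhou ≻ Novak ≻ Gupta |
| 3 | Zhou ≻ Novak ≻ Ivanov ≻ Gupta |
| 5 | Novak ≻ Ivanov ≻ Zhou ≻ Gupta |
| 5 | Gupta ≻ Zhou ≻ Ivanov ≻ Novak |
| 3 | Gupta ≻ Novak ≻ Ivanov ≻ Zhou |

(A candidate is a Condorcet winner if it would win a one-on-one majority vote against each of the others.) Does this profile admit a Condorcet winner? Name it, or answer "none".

Pairwise majorities:
Gupta–Zhou: Gupta 14–13.
Gupta vs Novak: Novak wins 14–13.
Gupta vs Ivanov: Gupta wins 16–11.
Zhou–Novak: Zhou 15–12.
Zhou vs Ivanov: Zhou, 16–11.
Novak vs Ivanov: Novak, 19–8.
No candidate is unbeaten: Gupta loses to Novak; Zhou loses to Gupta; Novak loses to Zhou; Ivanov loses to Gupta. In particular Gupta beats Zhou beats Novak beats Gupta is a majority cycle — no Condorcet winner exists.

none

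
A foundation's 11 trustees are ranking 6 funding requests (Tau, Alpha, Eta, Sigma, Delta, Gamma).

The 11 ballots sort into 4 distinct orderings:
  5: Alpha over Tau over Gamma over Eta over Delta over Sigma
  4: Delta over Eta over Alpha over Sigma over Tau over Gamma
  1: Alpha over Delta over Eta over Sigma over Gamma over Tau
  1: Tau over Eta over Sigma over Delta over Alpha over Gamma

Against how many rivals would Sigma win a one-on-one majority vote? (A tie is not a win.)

Sigma against each rival (11 reviewers):
Sigma vs Tau: Tau, 6–5.
Sigma vs Alpha: Alpha wins 10–1.
Sigma vs Eta: Eta, 11–0.
Sigma vs Delta: Delta, 10–1.
Sigma vs Gamma: Sigma wins 6–5.
Sigma beats Gamma; loses to Tau, Alpha, Eta, Delta — 1 pairwise win.

1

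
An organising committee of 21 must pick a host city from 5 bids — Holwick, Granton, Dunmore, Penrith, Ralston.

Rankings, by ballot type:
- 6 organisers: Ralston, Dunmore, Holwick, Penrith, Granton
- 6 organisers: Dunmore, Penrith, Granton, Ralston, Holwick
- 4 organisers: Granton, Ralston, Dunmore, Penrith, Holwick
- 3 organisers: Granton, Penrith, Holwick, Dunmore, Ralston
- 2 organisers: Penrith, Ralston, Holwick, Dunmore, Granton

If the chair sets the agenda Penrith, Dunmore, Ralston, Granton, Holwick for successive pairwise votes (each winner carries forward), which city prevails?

Granton

Round 1: Penrith vs Dunmore — 5–16, Dunmore advances.
Round 2: Dunmore vs Ralston — 9–12, Ralston advances.
Round 3: Ralston vs Granton — 8–13, Granton advances.
Round 4: Granton vs Holwick — 13–8, Granton advances.
Granton survives the agenda.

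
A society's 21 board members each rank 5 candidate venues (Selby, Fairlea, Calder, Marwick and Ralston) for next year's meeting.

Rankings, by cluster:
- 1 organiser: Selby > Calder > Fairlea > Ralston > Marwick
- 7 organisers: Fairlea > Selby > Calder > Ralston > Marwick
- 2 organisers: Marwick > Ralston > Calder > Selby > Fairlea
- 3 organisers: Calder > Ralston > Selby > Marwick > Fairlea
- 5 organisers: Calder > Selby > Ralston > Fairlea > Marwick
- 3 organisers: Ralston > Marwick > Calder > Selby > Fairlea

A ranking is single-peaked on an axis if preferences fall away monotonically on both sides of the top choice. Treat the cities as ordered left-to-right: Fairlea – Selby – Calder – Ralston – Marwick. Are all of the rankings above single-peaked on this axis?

Axis positions: Fairlea=1, Selby=2, Calder=3, Ralston=4, Marwick=5.
Cluster 1 (peak Selby at position 2): ranking walks positions 2-3-1-4-5, expanding outward from the peak — single-peaked.
Cluster 2 (peak Fairlea at position 1): ranking walks positions 1-2-3-4-5, expanding outward from the peak — single-peaked.
Cluster 3 (peak Marwick at position 5): ranking walks positions 5-4-3-2-1, expanding outward from the peak — single-peaked.
Cluster 4 (peak Calder at position 3): ranking walks positions 3-4-2-5-1, expanding outward from the peak — single-peaked.
Cluster 5 (peak Calder at position 3): ranking walks positions 3-2-4-1-5, expanding outward from the peak — single-peaked.
Cluster 6 (peak Ralston at position 4): ranking walks positions 4-5-3-2-1, expanding outward from the peak — single-peaked.
Every ranking is single-peaked on this axis.

yes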